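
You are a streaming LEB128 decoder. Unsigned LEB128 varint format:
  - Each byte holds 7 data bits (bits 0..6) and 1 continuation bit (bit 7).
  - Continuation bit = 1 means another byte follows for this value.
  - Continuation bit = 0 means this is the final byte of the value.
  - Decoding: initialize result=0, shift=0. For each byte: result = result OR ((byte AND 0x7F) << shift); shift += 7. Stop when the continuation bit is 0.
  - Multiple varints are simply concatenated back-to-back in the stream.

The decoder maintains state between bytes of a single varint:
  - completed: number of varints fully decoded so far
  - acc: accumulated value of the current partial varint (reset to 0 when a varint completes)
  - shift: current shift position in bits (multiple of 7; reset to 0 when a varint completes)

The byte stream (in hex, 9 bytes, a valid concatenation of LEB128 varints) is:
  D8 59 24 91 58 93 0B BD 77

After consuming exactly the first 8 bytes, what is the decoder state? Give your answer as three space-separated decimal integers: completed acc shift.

Answer: 4 61 7

Derivation:
byte[0]=0xD8 cont=1 payload=0x58: acc |= 88<<0 -> completed=0 acc=88 shift=7
byte[1]=0x59 cont=0 payload=0x59: varint #1 complete (value=11480); reset -> completed=1 acc=0 shift=0
byte[2]=0x24 cont=0 payload=0x24: varint #2 complete (value=36); reset -> completed=2 acc=0 shift=0
byte[3]=0x91 cont=1 payload=0x11: acc |= 17<<0 -> completed=2 acc=17 shift=7
byte[4]=0x58 cont=0 payload=0x58: varint #3 complete (value=11281); reset -> completed=3 acc=0 shift=0
byte[5]=0x93 cont=1 payload=0x13: acc |= 19<<0 -> completed=3 acc=19 shift=7
byte[6]=0x0B cont=0 payload=0x0B: varint #4 complete (value=1427); reset -> completed=4 acc=0 shift=0
byte[7]=0xBD cont=1 payload=0x3D: acc |= 61<<0 -> completed=4 acc=61 shift=7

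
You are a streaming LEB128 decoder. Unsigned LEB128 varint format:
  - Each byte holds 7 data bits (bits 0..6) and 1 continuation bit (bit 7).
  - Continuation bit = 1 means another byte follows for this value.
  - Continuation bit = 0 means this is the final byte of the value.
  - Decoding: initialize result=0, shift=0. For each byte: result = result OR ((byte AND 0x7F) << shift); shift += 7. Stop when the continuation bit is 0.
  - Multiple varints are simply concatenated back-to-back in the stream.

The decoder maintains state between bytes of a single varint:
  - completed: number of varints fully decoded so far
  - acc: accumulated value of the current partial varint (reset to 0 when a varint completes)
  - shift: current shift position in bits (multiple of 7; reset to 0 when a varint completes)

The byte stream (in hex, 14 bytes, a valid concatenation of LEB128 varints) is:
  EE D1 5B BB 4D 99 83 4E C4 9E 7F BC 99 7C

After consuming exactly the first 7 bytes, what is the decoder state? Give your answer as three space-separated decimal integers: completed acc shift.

Answer: 2 409 14

Derivation:
byte[0]=0xEE cont=1 payload=0x6E: acc |= 110<<0 -> completed=0 acc=110 shift=7
byte[1]=0xD1 cont=1 payload=0x51: acc |= 81<<7 -> completed=0 acc=10478 shift=14
byte[2]=0x5B cont=0 payload=0x5B: varint #1 complete (value=1501422); reset -> completed=1 acc=0 shift=0
byte[3]=0xBB cont=1 payload=0x3B: acc |= 59<<0 -> completed=1 acc=59 shift=7
byte[4]=0x4D cont=0 payload=0x4D: varint #2 complete (value=9915); reset -> completed=2 acc=0 shift=0
byte[5]=0x99 cont=1 payload=0x19: acc |= 25<<0 -> completed=2 acc=25 shift=7
byte[6]=0x83 cont=1 payload=0x03: acc |= 3<<7 -> completed=2 acc=409 shift=14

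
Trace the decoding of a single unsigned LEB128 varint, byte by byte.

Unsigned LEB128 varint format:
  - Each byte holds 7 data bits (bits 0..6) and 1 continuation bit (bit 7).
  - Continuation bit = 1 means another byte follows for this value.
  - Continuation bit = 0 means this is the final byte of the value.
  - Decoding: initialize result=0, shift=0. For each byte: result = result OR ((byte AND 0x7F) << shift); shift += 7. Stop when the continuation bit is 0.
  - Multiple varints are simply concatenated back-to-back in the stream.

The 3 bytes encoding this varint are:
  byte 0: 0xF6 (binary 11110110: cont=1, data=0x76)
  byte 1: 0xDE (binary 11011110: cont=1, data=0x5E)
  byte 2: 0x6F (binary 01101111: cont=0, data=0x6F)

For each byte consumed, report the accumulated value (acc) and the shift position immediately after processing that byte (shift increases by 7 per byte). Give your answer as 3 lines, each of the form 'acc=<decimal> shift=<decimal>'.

byte 0=0xF6: payload=0x76=118, contrib = 118<<0 = 118; acc -> 118, shift -> 7
byte 1=0xDE: payload=0x5E=94, contrib = 94<<7 = 12032; acc -> 12150, shift -> 14
byte 2=0x6F: payload=0x6F=111, contrib = 111<<14 = 1818624; acc -> 1830774, shift -> 21

Answer: acc=118 shift=7
acc=12150 shift=14
acc=1830774 shift=21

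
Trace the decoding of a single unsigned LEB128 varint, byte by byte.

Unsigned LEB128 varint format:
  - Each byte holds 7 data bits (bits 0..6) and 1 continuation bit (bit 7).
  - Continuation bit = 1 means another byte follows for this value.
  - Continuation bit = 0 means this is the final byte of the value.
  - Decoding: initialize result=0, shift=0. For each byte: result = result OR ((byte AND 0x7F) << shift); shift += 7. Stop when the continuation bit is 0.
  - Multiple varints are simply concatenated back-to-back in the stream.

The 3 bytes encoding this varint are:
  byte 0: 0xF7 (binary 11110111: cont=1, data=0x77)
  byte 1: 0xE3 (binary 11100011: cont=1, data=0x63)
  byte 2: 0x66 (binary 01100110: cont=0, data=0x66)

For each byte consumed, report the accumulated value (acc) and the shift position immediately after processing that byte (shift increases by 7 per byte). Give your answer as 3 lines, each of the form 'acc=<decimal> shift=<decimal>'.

Answer: acc=119 shift=7
acc=12791 shift=14
acc=1683959 shift=21

Derivation:
byte 0=0xF7: payload=0x77=119, contrib = 119<<0 = 119; acc -> 119, shift -> 7
byte 1=0xE3: payload=0x63=99, contrib = 99<<7 = 12672; acc -> 12791, shift -> 14
byte 2=0x66: payload=0x66=102, contrib = 102<<14 = 1671168; acc -> 1683959, shift -> 21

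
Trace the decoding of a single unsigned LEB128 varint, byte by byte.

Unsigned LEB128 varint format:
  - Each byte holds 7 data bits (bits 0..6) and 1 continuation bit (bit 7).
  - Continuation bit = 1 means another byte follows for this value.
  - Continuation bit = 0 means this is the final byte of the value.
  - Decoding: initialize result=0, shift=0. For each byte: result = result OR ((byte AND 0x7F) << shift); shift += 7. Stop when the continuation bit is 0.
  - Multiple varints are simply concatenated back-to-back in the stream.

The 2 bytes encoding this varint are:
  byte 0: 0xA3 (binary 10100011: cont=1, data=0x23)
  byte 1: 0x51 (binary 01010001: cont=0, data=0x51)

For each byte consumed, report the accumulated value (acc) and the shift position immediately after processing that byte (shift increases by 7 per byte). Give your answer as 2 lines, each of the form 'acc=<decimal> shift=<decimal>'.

byte 0=0xA3: payload=0x23=35, contrib = 35<<0 = 35; acc -> 35, shift -> 7
byte 1=0x51: payload=0x51=81, contrib = 81<<7 = 10368; acc -> 10403, shift -> 14

Answer: acc=35 shift=7
acc=10403 shift=14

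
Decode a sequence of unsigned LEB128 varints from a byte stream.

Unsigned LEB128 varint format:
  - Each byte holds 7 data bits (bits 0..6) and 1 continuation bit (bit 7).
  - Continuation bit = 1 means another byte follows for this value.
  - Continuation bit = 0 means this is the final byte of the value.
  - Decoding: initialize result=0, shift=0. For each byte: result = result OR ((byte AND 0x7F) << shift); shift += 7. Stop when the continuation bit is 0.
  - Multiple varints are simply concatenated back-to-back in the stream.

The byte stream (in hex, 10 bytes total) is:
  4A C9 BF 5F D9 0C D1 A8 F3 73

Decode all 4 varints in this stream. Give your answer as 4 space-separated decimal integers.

  byte[0]=0x4A cont=0 payload=0x4A=74: acc |= 74<<0 -> acc=74 shift=7 [end]
Varint 1: bytes[0:1] = 4A -> value 74 (1 byte(s))
  byte[1]=0xC9 cont=1 payload=0x49=73: acc |= 73<<0 -> acc=73 shift=7
  byte[2]=0xBF cont=1 payload=0x3F=63: acc |= 63<<7 -> acc=8137 shift=14
  byte[3]=0x5F cont=0 payload=0x5F=95: acc |= 95<<14 -> acc=1564617 shift=21 [end]
Varint 2: bytes[1:4] = C9 BF 5F -> value 1564617 (3 byte(s))
  byte[4]=0xD9 cont=1 payload=0x59=89: acc |= 89<<0 -> acc=89 shift=7
  byte[5]=0x0C cont=0 payload=0x0C=12: acc |= 12<<7 -> acc=1625 shift=14 [end]
Varint 3: bytes[4:6] = D9 0C -> value 1625 (2 byte(s))
  byte[6]=0xD1 cont=1 payload=0x51=81: acc |= 81<<0 -> acc=81 shift=7
  byte[7]=0xA8 cont=1 payload=0x28=40: acc |= 40<<7 -> acc=5201 shift=14
  byte[8]=0xF3 cont=1 payload=0x73=115: acc |= 115<<14 -> acc=1889361 shift=21
  byte[9]=0x73 cont=0 payload=0x73=115: acc |= 115<<21 -> acc=243061841 shift=28 [end]
Varint 4: bytes[6:10] = D1 A8 F3 73 -> value 243061841 (4 byte(s))

Answer: 74 1564617 1625 243061841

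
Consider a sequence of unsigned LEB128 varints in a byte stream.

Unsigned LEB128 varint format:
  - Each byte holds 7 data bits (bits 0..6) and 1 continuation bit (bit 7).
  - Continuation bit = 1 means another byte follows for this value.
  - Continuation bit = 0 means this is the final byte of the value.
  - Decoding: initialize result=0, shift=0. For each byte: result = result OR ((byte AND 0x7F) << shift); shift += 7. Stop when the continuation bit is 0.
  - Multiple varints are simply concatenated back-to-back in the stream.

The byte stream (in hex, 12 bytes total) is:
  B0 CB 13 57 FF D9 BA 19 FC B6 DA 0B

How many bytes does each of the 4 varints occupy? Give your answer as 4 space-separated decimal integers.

Answer: 3 1 4 4

Derivation:
  byte[0]=0xB0 cont=1 payload=0x30=48: acc |= 48<<0 -> acc=48 shift=7
  byte[1]=0xCB cont=1 payload=0x4B=75: acc |= 75<<7 -> acc=9648 shift=14
  byte[2]=0x13 cont=0 payload=0x13=19: acc |= 19<<14 -> acc=320944 shift=21 [end]
Varint 1: bytes[0:3] = B0 CB 13 -> value 320944 (3 byte(s))
  byte[3]=0x57 cont=0 payload=0x57=87: acc |= 87<<0 -> acc=87 shift=7 [end]
Varint 2: bytes[3:4] = 57 -> value 87 (1 byte(s))
  byte[4]=0xFF cont=1 payload=0x7F=127: acc |= 127<<0 -> acc=127 shift=7
  byte[5]=0xD9 cont=1 payload=0x59=89: acc |= 89<<7 -> acc=11519 shift=14
  byte[6]=0xBA cont=1 payload=0x3A=58: acc |= 58<<14 -> acc=961791 shift=21
  byte[7]=0x19 cont=0 payload=0x19=25: acc |= 25<<21 -> acc=53390591 shift=28 [end]
Varint 3: bytes[4:8] = FF D9 BA 19 -> value 53390591 (4 byte(s))
  byte[8]=0xFC cont=1 payload=0x7C=124: acc |= 124<<0 -> acc=124 shift=7
  byte[9]=0xB6 cont=1 payload=0x36=54: acc |= 54<<7 -> acc=7036 shift=14
  byte[10]=0xDA cont=1 payload=0x5A=90: acc |= 90<<14 -> acc=1481596 shift=21
  byte[11]=0x0B cont=0 payload=0x0B=11: acc |= 11<<21 -> acc=24550268 shift=28 [end]
Varint 4: bytes[8:12] = FC B6 DA 0B -> value 24550268 (4 byte(s))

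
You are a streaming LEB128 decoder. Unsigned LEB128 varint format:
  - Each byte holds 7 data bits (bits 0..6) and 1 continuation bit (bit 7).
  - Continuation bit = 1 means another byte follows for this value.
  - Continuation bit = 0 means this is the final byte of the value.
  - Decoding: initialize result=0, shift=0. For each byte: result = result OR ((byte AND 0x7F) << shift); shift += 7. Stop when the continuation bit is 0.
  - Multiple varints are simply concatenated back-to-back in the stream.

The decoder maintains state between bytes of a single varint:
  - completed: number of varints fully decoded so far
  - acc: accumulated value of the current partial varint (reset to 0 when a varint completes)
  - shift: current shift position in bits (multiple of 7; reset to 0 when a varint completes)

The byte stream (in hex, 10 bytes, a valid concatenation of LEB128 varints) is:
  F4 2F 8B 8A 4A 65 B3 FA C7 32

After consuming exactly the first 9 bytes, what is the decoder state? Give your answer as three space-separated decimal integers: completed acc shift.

Answer: 3 1178931 21

Derivation:
byte[0]=0xF4 cont=1 payload=0x74: acc |= 116<<0 -> completed=0 acc=116 shift=7
byte[1]=0x2F cont=0 payload=0x2F: varint #1 complete (value=6132); reset -> completed=1 acc=0 shift=0
byte[2]=0x8B cont=1 payload=0x0B: acc |= 11<<0 -> completed=1 acc=11 shift=7
byte[3]=0x8A cont=1 payload=0x0A: acc |= 10<<7 -> completed=1 acc=1291 shift=14
byte[4]=0x4A cont=0 payload=0x4A: varint #2 complete (value=1213707); reset -> completed=2 acc=0 shift=0
byte[5]=0x65 cont=0 payload=0x65: varint #3 complete (value=101); reset -> completed=3 acc=0 shift=0
byte[6]=0xB3 cont=1 payload=0x33: acc |= 51<<0 -> completed=3 acc=51 shift=7
byte[7]=0xFA cont=1 payload=0x7A: acc |= 122<<7 -> completed=3 acc=15667 shift=14
byte[8]=0xC7 cont=1 payload=0x47: acc |= 71<<14 -> completed=3 acc=1178931 shift=21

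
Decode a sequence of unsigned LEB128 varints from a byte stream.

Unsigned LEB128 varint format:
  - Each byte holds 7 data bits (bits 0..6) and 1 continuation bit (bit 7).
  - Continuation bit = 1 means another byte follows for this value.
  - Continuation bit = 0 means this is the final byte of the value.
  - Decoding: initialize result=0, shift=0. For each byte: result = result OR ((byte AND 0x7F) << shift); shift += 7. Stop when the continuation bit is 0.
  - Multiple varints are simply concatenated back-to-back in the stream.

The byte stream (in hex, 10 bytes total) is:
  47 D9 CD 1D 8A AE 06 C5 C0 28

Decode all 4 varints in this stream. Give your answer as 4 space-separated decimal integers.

  byte[0]=0x47 cont=0 payload=0x47=71: acc |= 71<<0 -> acc=71 shift=7 [end]
Varint 1: bytes[0:1] = 47 -> value 71 (1 byte(s))
  byte[1]=0xD9 cont=1 payload=0x59=89: acc |= 89<<0 -> acc=89 shift=7
  byte[2]=0xCD cont=1 payload=0x4D=77: acc |= 77<<7 -> acc=9945 shift=14
  byte[3]=0x1D cont=0 payload=0x1D=29: acc |= 29<<14 -> acc=485081 shift=21 [end]
Varint 2: bytes[1:4] = D9 CD 1D -> value 485081 (3 byte(s))
  byte[4]=0x8A cont=1 payload=0x0A=10: acc |= 10<<0 -> acc=10 shift=7
  byte[5]=0xAE cont=1 payload=0x2E=46: acc |= 46<<7 -> acc=5898 shift=14
  byte[6]=0x06 cont=0 payload=0x06=6: acc |= 6<<14 -> acc=104202 shift=21 [end]
Varint 3: bytes[4:7] = 8A AE 06 -> value 104202 (3 byte(s))
  byte[7]=0xC5 cont=1 payload=0x45=69: acc |= 69<<0 -> acc=69 shift=7
  byte[8]=0xC0 cont=1 payload=0x40=64: acc |= 64<<7 -> acc=8261 shift=14
  byte[9]=0x28 cont=0 payload=0x28=40: acc |= 40<<14 -> acc=663621 shift=21 [end]
Varint 4: bytes[7:10] = C5 C0 28 -> value 663621 (3 byte(s))

Answer: 71 485081 104202 663621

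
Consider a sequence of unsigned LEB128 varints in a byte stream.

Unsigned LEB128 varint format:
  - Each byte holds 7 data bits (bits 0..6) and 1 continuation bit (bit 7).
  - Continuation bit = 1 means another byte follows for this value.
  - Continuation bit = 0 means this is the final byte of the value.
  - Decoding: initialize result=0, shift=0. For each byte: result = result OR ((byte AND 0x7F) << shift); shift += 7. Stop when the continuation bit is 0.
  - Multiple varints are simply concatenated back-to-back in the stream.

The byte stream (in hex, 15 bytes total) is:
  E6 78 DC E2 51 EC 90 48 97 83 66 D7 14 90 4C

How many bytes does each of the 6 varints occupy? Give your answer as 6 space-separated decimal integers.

Answer: 2 3 3 3 2 2

Derivation:
  byte[0]=0xE6 cont=1 payload=0x66=102: acc |= 102<<0 -> acc=102 shift=7
  byte[1]=0x78 cont=0 payload=0x78=120: acc |= 120<<7 -> acc=15462 shift=14 [end]
Varint 1: bytes[0:2] = E6 78 -> value 15462 (2 byte(s))
  byte[2]=0xDC cont=1 payload=0x5C=92: acc |= 92<<0 -> acc=92 shift=7
  byte[3]=0xE2 cont=1 payload=0x62=98: acc |= 98<<7 -> acc=12636 shift=14
  byte[4]=0x51 cont=0 payload=0x51=81: acc |= 81<<14 -> acc=1339740 shift=21 [end]
Varint 2: bytes[2:5] = DC E2 51 -> value 1339740 (3 byte(s))
  byte[5]=0xEC cont=1 payload=0x6C=108: acc |= 108<<0 -> acc=108 shift=7
  byte[6]=0x90 cont=1 payload=0x10=16: acc |= 16<<7 -> acc=2156 shift=14
  byte[7]=0x48 cont=0 payload=0x48=72: acc |= 72<<14 -> acc=1181804 shift=21 [end]
Varint 3: bytes[5:8] = EC 90 48 -> value 1181804 (3 byte(s))
  byte[8]=0x97 cont=1 payload=0x17=23: acc |= 23<<0 -> acc=23 shift=7
  byte[9]=0x83 cont=1 payload=0x03=3: acc |= 3<<7 -> acc=407 shift=14
  byte[10]=0x66 cont=0 payload=0x66=102: acc |= 102<<14 -> acc=1671575 shift=21 [end]
Varint 4: bytes[8:11] = 97 83 66 -> value 1671575 (3 byte(s))
  byte[11]=0xD7 cont=1 payload=0x57=87: acc |= 87<<0 -> acc=87 shift=7
  byte[12]=0x14 cont=0 payload=0x14=20: acc |= 20<<7 -> acc=2647 shift=14 [end]
Varint 5: bytes[11:13] = D7 14 -> value 2647 (2 byte(s))
  byte[13]=0x90 cont=1 payload=0x10=16: acc |= 16<<0 -> acc=16 shift=7
  byte[14]=0x4C cont=0 payload=0x4C=76: acc |= 76<<7 -> acc=9744 shift=14 [end]
Varint 6: bytes[13:15] = 90 4C -> value 9744 (2 byte(s))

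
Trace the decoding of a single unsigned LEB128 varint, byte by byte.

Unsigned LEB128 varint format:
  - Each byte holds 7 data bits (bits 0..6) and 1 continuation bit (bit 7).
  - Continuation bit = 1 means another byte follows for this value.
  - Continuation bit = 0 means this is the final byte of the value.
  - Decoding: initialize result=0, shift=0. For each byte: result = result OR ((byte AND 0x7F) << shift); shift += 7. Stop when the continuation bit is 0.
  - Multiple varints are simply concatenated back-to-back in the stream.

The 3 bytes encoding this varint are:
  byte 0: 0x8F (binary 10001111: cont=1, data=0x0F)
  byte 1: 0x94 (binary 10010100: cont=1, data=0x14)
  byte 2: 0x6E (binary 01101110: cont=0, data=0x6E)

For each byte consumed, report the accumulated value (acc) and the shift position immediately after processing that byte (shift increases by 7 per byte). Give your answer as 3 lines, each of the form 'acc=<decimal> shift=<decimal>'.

Answer: acc=15 shift=7
acc=2575 shift=14
acc=1804815 shift=21

Derivation:
byte 0=0x8F: payload=0x0F=15, contrib = 15<<0 = 15; acc -> 15, shift -> 7
byte 1=0x94: payload=0x14=20, contrib = 20<<7 = 2560; acc -> 2575, shift -> 14
byte 2=0x6E: payload=0x6E=110, contrib = 110<<14 = 1802240; acc -> 1804815, shift -> 21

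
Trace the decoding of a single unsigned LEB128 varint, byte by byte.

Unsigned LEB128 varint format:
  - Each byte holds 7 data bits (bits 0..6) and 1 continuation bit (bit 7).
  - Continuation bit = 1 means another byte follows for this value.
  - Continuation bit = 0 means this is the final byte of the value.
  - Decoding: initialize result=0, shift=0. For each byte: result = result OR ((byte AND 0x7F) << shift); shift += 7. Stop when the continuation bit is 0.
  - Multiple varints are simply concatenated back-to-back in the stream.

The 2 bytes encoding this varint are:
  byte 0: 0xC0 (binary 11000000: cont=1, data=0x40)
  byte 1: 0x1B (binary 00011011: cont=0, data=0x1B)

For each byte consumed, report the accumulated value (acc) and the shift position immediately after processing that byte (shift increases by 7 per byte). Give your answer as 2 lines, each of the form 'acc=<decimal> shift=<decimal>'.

Answer: acc=64 shift=7
acc=3520 shift=14

Derivation:
byte 0=0xC0: payload=0x40=64, contrib = 64<<0 = 64; acc -> 64, shift -> 7
byte 1=0x1B: payload=0x1B=27, contrib = 27<<7 = 3456; acc -> 3520, shift -> 14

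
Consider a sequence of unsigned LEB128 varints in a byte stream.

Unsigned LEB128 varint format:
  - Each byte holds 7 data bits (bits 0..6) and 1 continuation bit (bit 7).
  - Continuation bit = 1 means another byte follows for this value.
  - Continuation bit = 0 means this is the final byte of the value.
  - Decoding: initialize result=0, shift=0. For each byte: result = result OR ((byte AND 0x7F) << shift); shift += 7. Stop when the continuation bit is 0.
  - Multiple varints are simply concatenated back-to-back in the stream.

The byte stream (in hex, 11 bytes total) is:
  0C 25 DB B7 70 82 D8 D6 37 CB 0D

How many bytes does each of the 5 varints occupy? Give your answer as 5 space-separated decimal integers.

  byte[0]=0x0C cont=0 payload=0x0C=12: acc |= 12<<0 -> acc=12 shift=7 [end]
Varint 1: bytes[0:1] = 0C -> value 12 (1 byte(s))
  byte[1]=0x25 cont=0 payload=0x25=37: acc |= 37<<0 -> acc=37 shift=7 [end]
Varint 2: bytes[1:2] = 25 -> value 37 (1 byte(s))
  byte[2]=0xDB cont=1 payload=0x5B=91: acc |= 91<<0 -> acc=91 shift=7
  byte[3]=0xB7 cont=1 payload=0x37=55: acc |= 55<<7 -> acc=7131 shift=14
  byte[4]=0x70 cont=0 payload=0x70=112: acc |= 112<<14 -> acc=1842139 shift=21 [end]
Varint 3: bytes[2:5] = DB B7 70 -> value 1842139 (3 byte(s))
  byte[5]=0x82 cont=1 payload=0x02=2: acc |= 2<<0 -> acc=2 shift=7
  byte[6]=0xD8 cont=1 payload=0x58=88: acc |= 88<<7 -> acc=11266 shift=14
  byte[7]=0xD6 cont=1 payload=0x56=86: acc |= 86<<14 -> acc=1420290 shift=21
  byte[8]=0x37 cont=0 payload=0x37=55: acc |= 55<<21 -> acc=116763650 shift=28 [end]
Varint 4: bytes[5:9] = 82 D8 D6 37 -> value 116763650 (4 byte(s))
  byte[9]=0xCB cont=1 payload=0x4B=75: acc |= 75<<0 -> acc=75 shift=7
  byte[10]=0x0D cont=0 payload=0x0D=13: acc |= 13<<7 -> acc=1739 shift=14 [end]
Varint 5: bytes[9:11] = CB 0D -> value 1739 (2 byte(s))

Answer: 1 1 3 4 2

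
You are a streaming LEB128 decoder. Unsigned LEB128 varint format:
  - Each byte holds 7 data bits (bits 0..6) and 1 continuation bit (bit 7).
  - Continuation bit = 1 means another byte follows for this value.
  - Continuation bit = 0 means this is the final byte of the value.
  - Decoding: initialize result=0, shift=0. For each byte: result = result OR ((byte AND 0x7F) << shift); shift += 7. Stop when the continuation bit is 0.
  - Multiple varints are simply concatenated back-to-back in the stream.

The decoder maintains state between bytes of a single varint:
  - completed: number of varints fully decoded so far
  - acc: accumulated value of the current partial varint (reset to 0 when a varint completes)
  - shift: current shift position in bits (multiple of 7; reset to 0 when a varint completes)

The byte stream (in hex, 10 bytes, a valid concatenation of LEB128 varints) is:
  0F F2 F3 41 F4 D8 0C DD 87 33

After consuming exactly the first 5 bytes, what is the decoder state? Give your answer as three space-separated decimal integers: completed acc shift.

Answer: 2 116 7

Derivation:
byte[0]=0x0F cont=0 payload=0x0F: varint #1 complete (value=15); reset -> completed=1 acc=0 shift=0
byte[1]=0xF2 cont=1 payload=0x72: acc |= 114<<0 -> completed=1 acc=114 shift=7
byte[2]=0xF3 cont=1 payload=0x73: acc |= 115<<7 -> completed=1 acc=14834 shift=14
byte[3]=0x41 cont=0 payload=0x41: varint #2 complete (value=1079794); reset -> completed=2 acc=0 shift=0
byte[4]=0xF4 cont=1 payload=0x74: acc |= 116<<0 -> completed=2 acc=116 shift=7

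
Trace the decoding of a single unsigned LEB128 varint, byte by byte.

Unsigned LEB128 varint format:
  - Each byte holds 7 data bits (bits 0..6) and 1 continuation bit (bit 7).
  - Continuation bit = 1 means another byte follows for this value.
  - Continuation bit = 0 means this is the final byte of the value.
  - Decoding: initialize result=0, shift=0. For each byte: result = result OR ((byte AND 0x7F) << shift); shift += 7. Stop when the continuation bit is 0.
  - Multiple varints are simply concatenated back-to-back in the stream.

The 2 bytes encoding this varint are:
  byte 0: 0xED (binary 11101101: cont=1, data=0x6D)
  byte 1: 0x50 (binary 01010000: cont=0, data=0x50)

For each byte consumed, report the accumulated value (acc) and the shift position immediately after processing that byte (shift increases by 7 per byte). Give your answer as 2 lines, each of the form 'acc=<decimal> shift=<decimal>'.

byte 0=0xED: payload=0x6D=109, contrib = 109<<0 = 109; acc -> 109, shift -> 7
byte 1=0x50: payload=0x50=80, contrib = 80<<7 = 10240; acc -> 10349, shift -> 14

Answer: acc=109 shift=7
acc=10349 shift=14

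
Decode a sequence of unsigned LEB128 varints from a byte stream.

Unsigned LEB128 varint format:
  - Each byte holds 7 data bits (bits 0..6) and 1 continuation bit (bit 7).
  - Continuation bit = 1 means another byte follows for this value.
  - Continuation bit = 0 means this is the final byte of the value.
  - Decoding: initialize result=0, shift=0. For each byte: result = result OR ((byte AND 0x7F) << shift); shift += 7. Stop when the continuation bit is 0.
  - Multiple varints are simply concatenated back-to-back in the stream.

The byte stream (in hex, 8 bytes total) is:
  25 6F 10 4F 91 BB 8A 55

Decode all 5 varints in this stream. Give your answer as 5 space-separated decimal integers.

Answer: 37 111 16 79 178429329

Derivation:
  byte[0]=0x25 cont=0 payload=0x25=37: acc |= 37<<0 -> acc=37 shift=7 [end]
Varint 1: bytes[0:1] = 25 -> value 37 (1 byte(s))
  byte[1]=0x6F cont=0 payload=0x6F=111: acc |= 111<<0 -> acc=111 shift=7 [end]
Varint 2: bytes[1:2] = 6F -> value 111 (1 byte(s))
  byte[2]=0x10 cont=0 payload=0x10=16: acc |= 16<<0 -> acc=16 shift=7 [end]
Varint 3: bytes[2:3] = 10 -> value 16 (1 byte(s))
  byte[3]=0x4F cont=0 payload=0x4F=79: acc |= 79<<0 -> acc=79 shift=7 [end]
Varint 4: bytes[3:4] = 4F -> value 79 (1 byte(s))
  byte[4]=0x91 cont=1 payload=0x11=17: acc |= 17<<0 -> acc=17 shift=7
  byte[5]=0xBB cont=1 payload=0x3B=59: acc |= 59<<7 -> acc=7569 shift=14
  byte[6]=0x8A cont=1 payload=0x0A=10: acc |= 10<<14 -> acc=171409 shift=21
  byte[7]=0x55 cont=0 payload=0x55=85: acc |= 85<<21 -> acc=178429329 shift=28 [end]
Varint 5: bytes[4:8] = 91 BB 8A 55 -> value 178429329 (4 byte(s))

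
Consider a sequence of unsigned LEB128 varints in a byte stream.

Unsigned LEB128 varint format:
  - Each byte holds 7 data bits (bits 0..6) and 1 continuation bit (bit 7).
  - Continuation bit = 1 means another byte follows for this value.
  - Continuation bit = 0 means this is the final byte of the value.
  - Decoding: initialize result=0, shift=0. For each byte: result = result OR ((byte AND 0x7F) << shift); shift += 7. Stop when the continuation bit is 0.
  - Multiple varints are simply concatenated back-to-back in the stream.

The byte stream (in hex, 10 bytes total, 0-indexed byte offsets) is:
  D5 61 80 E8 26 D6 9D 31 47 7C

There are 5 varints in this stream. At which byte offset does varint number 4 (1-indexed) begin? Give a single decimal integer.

Answer: 8

Derivation:
  byte[0]=0xD5 cont=1 payload=0x55=85: acc |= 85<<0 -> acc=85 shift=7
  byte[1]=0x61 cont=0 payload=0x61=97: acc |= 97<<7 -> acc=12501 shift=14 [end]
Varint 1: bytes[0:2] = D5 61 -> value 12501 (2 byte(s))
  byte[2]=0x80 cont=1 payload=0x00=0: acc |= 0<<0 -> acc=0 shift=7
  byte[3]=0xE8 cont=1 payload=0x68=104: acc |= 104<<7 -> acc=13312 shift=14
  byte[4]=0x26 cont=0 payload=0x26=38: acc |= 38<<14 -> acc=635904 shift=21 [end]
Varint 2: bytes[2:5] = 80 E8 26 -> value 635904 (3 byte(s))
  byte[5]=0xD6 cont=1 payload=0x56=86: acc |= 86<<0 -> acc=86 shift=7
  byte[6]=0x9D cont=1 payload=0x1D=29: acc |= 29<<7 -> acc=3798 shift=14
  byte[7]=0x31 cont=0 payload=0x31=49: acc |= 49<<14 -> acc=806614 shift=21 [end]
Varint 3: bytes[5:8] = D6 9D 31 -> value 806614 (3 byte(s))
  byte[8]=0x47 cont=0 payload=0x47=71: acc |= 71<<0 -> acc=71 shift=7 [end]
Varint 4: bytes[8:9] = 47 -> value 71 (1 byte(s))
  byte[9]=0x7C cont=0 payload=0x7C=124: acc |= 124<<0 -> acc=124 shift=7 [end]
Varint 5: bytes[9:10] = 7C -> value 124 (1 byte(s))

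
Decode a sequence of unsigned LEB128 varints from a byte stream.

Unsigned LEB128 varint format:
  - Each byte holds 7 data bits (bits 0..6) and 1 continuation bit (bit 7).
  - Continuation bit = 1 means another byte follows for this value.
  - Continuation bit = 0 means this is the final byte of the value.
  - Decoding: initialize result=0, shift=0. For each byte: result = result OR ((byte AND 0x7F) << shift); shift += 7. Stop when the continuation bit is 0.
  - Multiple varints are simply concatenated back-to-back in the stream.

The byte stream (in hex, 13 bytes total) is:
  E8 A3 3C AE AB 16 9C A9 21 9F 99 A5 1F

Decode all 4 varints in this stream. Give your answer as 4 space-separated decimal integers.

  byte[0]=0xE8 cont=1 payload=0x68=104: acc |= 104<<0 -> acc=104 shift=7
  byte[1]=0xA3 cont=1 payload=0x23=35: acc |= 35<<7 -> acc=4584 shift=14
  byte[2]=0x3C cont=0 payload=0x3C=60: acc |= 60<<14 -> acc=987624 shift=21 [end]
Varint 1: bytes[0:3] = E8 A3 3C -> value 987624 (3 byte(s))
  byte[3]=0xAE cont=1 payload=0x2E=46: acc |= 46<<0 -> acc=46 shift=7
  byte[4]=0xAB cont=1 payload=0x2B=43: acc |= 43<<7 -> acc=5550 shift=14
  byte[5]=0x16 cont=0 payload=0x16=22: acc |= 22<<14 -> acc=365998 shift=21 [end]
Varint 2: bytes[3:6] = AE AB 16 -> value 365998 (3 byte(s))
  byte[6]=0x9C cont=1 payload=0x1C=28: acc |= 28<<0 -> acc=28 shift=7
  byte[7]=0xA9 cont=1 payload=0x29=41: acc |= 41<<7 -> acc=5276 shift=14
  byte[8]=0x21 cont=0 payload=0x21=33: acc |= 33<<14 -> acc=545948 shift=21 [end]
Varint 3: bytes[6:9] = 9C A9 21 -> value 545948 (3 byte(s))
  byte[9]=0x9F cont=1 payload=0x1F=31: acc |= 31<<0 -> acc=31 shift=7
  byte[10]=0x99 cont=1 payload=0x19=25: acc |= 25<<7 -> acc=3231 shift=14
  byte[11]=0xA5 cont=1 payload=0x25=37: acc |= 37<<14 -> acc=609439 shift=21
  byte[12]=0x1F cont=0 payload=0x1F=31: acc |= 31<<21 -> acc=65621151 shift=28 [end]
Varint 4: bytes[9:13] = 9F 99 A5 1F -> value 65621151 (4 byte(s))

Answer: 987624 365998 545948 65621151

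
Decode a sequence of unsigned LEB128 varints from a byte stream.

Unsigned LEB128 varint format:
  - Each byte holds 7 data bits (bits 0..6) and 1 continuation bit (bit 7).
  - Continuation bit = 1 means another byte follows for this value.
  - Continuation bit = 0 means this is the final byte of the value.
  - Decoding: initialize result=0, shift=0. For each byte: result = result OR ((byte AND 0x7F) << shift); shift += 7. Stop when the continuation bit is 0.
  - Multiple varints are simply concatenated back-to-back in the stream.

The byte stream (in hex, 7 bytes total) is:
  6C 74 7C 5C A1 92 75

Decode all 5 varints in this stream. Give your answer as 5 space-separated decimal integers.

Answer: 108 116 124 92 1919265

Derivation:
  byte[0]=0x6C cont=0 payload=0x6C=108: acc |= 108<<0 -> acc=108 shift=7 [end]
Varint 1: bytes[0:1] = 6C -> value 108 (1 byte(s))
  byte[1]=0x74 cont=0 payload=0x74=116: acc |= 116<<0 -> acc=116 shift=7 [end]
Varint 2: bytes[1:2] = 74 -> value 116 (1 byte(s))
  byte[2]=0x7C cont=0 payload=0x7C=124: acc |= 124<<0 -> acc=124 shift=7 [end]
Varint 3: bytes[2:3] = 7C -> value 124 (1 byte(s))
  byte[3]=0x5C cont=0 payload=0x5C=92: acc |= 92<<0 -> acc=92 shift=7 [end]
Varint 4: bytes[3:4] = 5C -> value 92 (1 byte(s))
  byte[4]=0xA1 cont=1 payload=0x21=33: acc |= 33<<0 -> acc=33 shift=7
  byte[5]=0x92 cont=1 payload=0x12=18: acc |= 18<<7 -> acc=2337 shift=14
  byte[6]=0x75 cont=0 payload=0x75=117: acc |= 117<<14 -> acc=1919265 shift=21 [end]
Varint 5: bytes[4:7] = A1 92 75 -> value 1919265 (3 byte(s))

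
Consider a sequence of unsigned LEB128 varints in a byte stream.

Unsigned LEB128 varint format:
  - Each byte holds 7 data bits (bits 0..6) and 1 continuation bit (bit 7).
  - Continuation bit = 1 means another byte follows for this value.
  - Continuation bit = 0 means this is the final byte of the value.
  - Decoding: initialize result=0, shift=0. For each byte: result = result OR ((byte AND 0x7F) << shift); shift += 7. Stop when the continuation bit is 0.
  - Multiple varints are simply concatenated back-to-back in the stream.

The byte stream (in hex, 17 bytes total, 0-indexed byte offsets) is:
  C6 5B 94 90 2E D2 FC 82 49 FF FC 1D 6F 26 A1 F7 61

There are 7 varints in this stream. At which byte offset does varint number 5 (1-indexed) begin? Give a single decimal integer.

Answer: 12

Derivation:
  byte[0]=0xC6 cont=1 payload=0x46=70: acc |= 70<<0 -> acc=70 shift=7
  byte[1]=0x5B cont=0 payload=0x5B=91: acc |= 91<<7 -> acc=11718 shift=14 [end]
Varint 1: bytes[0:2] = C6 5B -> value 11718 (2 byte(s))
  byte[2]=0x94 cont=1 payload=0x14=20: acc |= 20<<0 -> acc=20 shift=7
  byte[3]=0x90 cont=1 payload=0x10=16: acc |= 16<<7 -> acc=2068 shift=14
  byte[4]=0x2E cont=0 payload=0x2E=46: acc |= 46<<14 -> acc=755732 shift=21 [end]
Varint 2: bytes[2:5] = 94 90 2E -> value 755732 (3 byte(s))
  byte[5]=0xD2 cont=1 payload=0x52=82: acc |= 82<<0 -> acc=82 shift=7
  byte[6]=0xFC cont=1 payload=0x7C=124: acc |= 124<<7 -> acc=15954 shift=14
  byte[7]=0x82 cont=1 payload=0x02=2: acc |= 2<<14 -> acc=48722 shift=21
  byte[8]=0x49 cont=0 payload=0x49=73: acc |= 73<<21 -> acc=153140818 shift=28 [end]
Varint 3: bytes[5:9] = D2 FC 82 49 -> value 153140818 (4 byte(s))
  byte[9]=0xFF cont=1 payload=0x7F=127: acc |= 127<<0 -> acc=127 shift=7
  byte[10]=0xFC cont=1 payload=0x7C=124: acc |= 124<<7 -> acc=15999 shift=14
  byte[11]=0x1D cont=0 payload=0x1D=29: acc |= 29<<14 -> acc=491135 shift=21 [end]
Varint 4: bytes[9:12] = FF FC 1D -> value 491135 (3 byte(s))
  byte[12]=0x6F cont=0 payload=0x6F=111: acc |= 111<<0 -> acc=111 shift=7 [end]
Varint 5: bytes[12:13] = 6F -> value 111 (1 byte(s))
  byte[13]=0x26 cont=0 payload=0x26=38: acc |= 38<<0 -> acc=38 shift=7 [end]
Varint 6: bytes[13:14] = 26 -> value 38 (1 byte(s))
  byte[14]=0xA1 cont=1 payload=0x21=33: acc |= 33<<0 -> acc=33 shift=7
  byte[15]=0xF7 cont=1 payload=0x77=119: acc |= 119<<7 -> acc=15265 shift=14
  byte[16]=0x61 cont=0 payload=0x61=97: acc |= 97<<14 -> acc=1604513 shift=21 [end]
Varint 7: bytes[14:17] = A1 F7 61 -> value 1604513 (3 byte(s))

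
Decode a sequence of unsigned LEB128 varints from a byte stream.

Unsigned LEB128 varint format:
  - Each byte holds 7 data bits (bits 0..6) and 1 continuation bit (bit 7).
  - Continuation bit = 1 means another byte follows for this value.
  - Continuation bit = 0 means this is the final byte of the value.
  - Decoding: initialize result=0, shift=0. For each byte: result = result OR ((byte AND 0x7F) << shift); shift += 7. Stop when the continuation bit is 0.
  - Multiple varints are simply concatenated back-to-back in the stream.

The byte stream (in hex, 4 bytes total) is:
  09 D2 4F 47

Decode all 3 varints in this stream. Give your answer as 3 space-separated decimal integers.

  byte[0]=0x09 cont=0 payload=0x09=9: acc |= 9<<0 -> acc=9 shift=7 [end]
Varint 1: bytes[0:1] = 09 -> value 9 (1 byte(s))
  byte[1]=0xD2 cont=1 payload=0x52=82: acc |= 82<<0 -> acc=82 shift=7
  byte[2]=0x4F cont=0 payload=0x4F=79: acc |= 79<<7 -> acc=10194 shift=14 [end]
Varint 2: bytes[1:3] = D2 4F -> value 10194 (2 byte(s))
  byte[3]=0x47 cont=0 payload=0x47=71: acc |= 71<<0 -> acc=71 shift=7 [end]
Varint 3: bytes[3:4] = 47 -> value 71 (1 byte(s))

Answer: 9 10194 71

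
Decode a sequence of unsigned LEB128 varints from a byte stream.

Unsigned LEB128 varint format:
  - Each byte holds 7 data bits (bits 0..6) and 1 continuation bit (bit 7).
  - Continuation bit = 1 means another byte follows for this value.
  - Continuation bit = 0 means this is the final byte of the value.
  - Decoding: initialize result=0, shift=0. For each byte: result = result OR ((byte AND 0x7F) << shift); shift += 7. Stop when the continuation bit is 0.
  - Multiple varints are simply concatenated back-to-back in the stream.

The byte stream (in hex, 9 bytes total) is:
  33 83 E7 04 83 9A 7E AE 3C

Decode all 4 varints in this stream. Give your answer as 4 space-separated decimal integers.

Answer: 51 78723 2067715 7726

Derivation:
  byte[0]=0x33 cont=0 payload=0x33=51: acc |= 51<<0 -> acc=51 shift=7 [end]
Varint 1: bytes[0:1] = 33 -> value 51 (1 byte(s))
  byte[1]=0x83 cont=1 payload=0x03=3: acc |= 3<<0 -> acc=3 shift=7
  byte[2]=0xE7 cont=1 payload=0x67=103: acc |= 103<<7 -> acc=13187 shift=14
  byte[3]=0x04 cont=0 payload=0x04=4: acc |= 4<<14 -> acc=78723 shift=21 [end]
Varint 2: bytes[1:4] = 83 E7 04 -> value 78723 (3 byte(s))
  byte[4]=0x83 cont=1 payload=0x03=3: acc |= 3<<0 -> acc=3 shift=7
  byte[5]=0x9A cont=1 payload=0x1A=26: acc |= 26<<7 -> acc=3331 shift=14
  byte[6]=0x7E cont=0 payload=0x7E=126: acc |= 126<<14 -> acc=2067715 shift=21 [end]
Varint 3: bytes[4:7] = 83 9A 7E -> value 2067715 (3 byte(s))
  byte[7]=0xAE cont=1 payload=0x2E=46: acc |= 46<<0 -> acc=46 shift=7
  byte[8]=0x3C cont=0 payload=0x3C=60: acc |= 60<<7 -> acc=7726 shift=14 [end]
Varint 4: bytes[7:9] = AE 3C -> value 7726 (2 byte(s))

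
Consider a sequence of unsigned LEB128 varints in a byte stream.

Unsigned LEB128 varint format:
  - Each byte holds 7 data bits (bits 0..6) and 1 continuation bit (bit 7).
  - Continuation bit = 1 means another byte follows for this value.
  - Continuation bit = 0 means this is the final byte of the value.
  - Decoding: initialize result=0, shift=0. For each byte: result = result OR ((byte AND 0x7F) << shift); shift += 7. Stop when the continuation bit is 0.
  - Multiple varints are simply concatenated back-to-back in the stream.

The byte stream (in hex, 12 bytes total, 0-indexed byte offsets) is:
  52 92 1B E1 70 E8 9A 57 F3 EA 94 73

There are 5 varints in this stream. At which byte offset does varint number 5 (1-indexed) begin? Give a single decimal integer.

  byte[0]=0x52 cont=0 payload=0x52=82: acc |= 82<<0 -> acc=82 shift=7 [end]
Varint 1: bytes[0:1] = 52 -> value 82 (1 byte(s))
  byte[1]=0x92 cont=1 payload=0x12=18: acc |= 18<<0 -> acc=18 shift=7
  byte[2]=0x1B cont=0 payload=0x1B=27: acc |= 27<<7 -> acc=3474 shift=14 [end]
Varint 2: bytes[1:3] = 92 1B -> value 3474 (2 byte(s))
  byte[3]=0xE1 cont=1 payload=0x61=97: acc |= 97<<0 -> acc=97 shift=7
  byte[4]=0x70 cont=0 payload=0x70=112: acc |= 112<<7 -> acc=14433 shift=14 [end]
Varint 3: bytes[3:5] = E1 70 -> value 14433 (2 byte(s))
  byte[5]=0xE8 cont=1 payload=0x68=104: acc |= 104<<0 -> acc=104 shift=7
  byte[6]=0x9A cont=1 payload=0x1A=26: acc |= 26<<7 -> acc=3432 shift=14
  byte[7]=0x57 cont=0 payload=0x57=87: acc |= 87<<14 -> acc=1428840 shift=21 [end]
Varint 4: bytes[5:8] = E8 9A 57 -> value 1428840 (3 byte(s))
  byte[8]=0xF3 cont=1 payload=0x73=115: acc |= 115<<0 -> acc=115 shift=7
  byte[9]=0xEA cont=1 payload=0x6A=106: acc |= 106<<7 -> acc=13683 shift=14
  byte[10]=0x94 cont=1 payload=0x14=20: acc |= 20<<14 -> acc=341363 shift=21
  byte[11]=0x73 cont=0 payload=0x73=115: acc |= 115<<21 -> acc=241513843 shift=28 [end]
Varint 5: bytes[8:12] = F3 EA 94 73 -> value 241513843 (4 byte(s))

Answer: 8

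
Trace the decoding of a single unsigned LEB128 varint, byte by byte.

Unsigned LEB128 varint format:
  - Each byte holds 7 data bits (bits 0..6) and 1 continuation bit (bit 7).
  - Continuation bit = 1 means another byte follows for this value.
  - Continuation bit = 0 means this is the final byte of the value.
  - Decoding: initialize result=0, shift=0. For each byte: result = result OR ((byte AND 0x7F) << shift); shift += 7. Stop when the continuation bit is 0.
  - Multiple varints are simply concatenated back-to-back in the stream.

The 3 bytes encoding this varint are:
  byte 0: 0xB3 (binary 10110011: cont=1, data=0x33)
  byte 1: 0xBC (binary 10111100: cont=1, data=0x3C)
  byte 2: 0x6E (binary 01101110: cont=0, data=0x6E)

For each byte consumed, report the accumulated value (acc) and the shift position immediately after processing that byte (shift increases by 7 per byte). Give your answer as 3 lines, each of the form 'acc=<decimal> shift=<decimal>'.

byte 0=0xB3: payload=0x33=51, contrib = 51<<0 = 51; acc -> 51, shift -> 7
byte 1=0xBC: payload=0x3C=60, contrib = 60<<7 = 7680; acc -> 7731, shift -> 14
byte 2=0x6E: payload=0x6E=110, contrib = 110<<14 = 1802240; acc -> 1809971, shift -> 21

Answer: acc=51 shift=7
acc=7731 shift=14
acc=1809971 shift=21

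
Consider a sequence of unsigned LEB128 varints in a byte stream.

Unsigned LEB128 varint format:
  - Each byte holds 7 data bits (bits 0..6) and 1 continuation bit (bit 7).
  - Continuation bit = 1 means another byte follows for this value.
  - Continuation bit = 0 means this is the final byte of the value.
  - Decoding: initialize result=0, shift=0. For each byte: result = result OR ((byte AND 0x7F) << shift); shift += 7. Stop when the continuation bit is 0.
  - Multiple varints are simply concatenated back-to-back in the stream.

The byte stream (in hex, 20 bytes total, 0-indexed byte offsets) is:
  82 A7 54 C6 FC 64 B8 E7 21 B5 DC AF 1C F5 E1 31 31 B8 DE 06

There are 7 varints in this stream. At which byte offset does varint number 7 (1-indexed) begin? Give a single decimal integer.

Answer: 17

Derivation:
  byte[0]=0x82 cont=1 payload=0x02=2: acc |= 2<<0 -> acc=2 shift=7
  byte[1]=0xA7 cont=1 payload=0x27=39: acc |= 39<<7 -> acc=4994 shift=14
  byte[2]=0x54 cont=0 payload=0x54=84: acc |= 84<<14 -> acc=1381250 shift=21 [end]
Varint 1: bytes[0:3] = 82 A7 54 -> value 1381250 (3 byte(s))
  byte[3]=0xC6 cont=1 payload=0x46=70: acc |= 70<<0 -> acc=70 shift=7
  byte[4]=0xFC cont=1 payload=0x7C=124: acc |= 124<<7 -> acc=15942 shift=14
  byte[5]=0x64 cont=0 payload=0x64=100: acc |= 100<<14 -> acc=1654342 shift=21 [end]
Varint 2: bytes[3:6] = C6 FC 64 -> value 1654342 (3 byte(s))
  byte[6]=0xB8 cont=1 payload=0x38=56: acc |= 56<<0 -> acc=56 shift=7
  byte[7]=0xE7 cont=1 payload=0x67=103: acc |= 103<<7 -> acc=13240 shift=14
  byte[8]=0x21 cont=0 payload=0x21=33: acc |= 33<<14 -> acc=553912 shift=21 [end]
Varint 3: bytes[6:9] = B8 E7 21 -> value 553912 (3 byte(s))
  byte[9]=0xB5 cont=1 payload=0x35=53: acc |= 53<<0 -> acc=53 shift=7
  byte[10]=0xDC cont=1 payload=0x5C=92: acc |= 92<<7 -> acc=11829 shift=14
  byte[11]=0xAF cont=1 payload=0x2F=47: acc |= 47<<14 -> acc=781877 shift=21
  byte[12]=0x1C cont=0 payload=0x1C=28: acc |= 28<<21 -> acc=59502133 shift=28 [end]
Varint 4: bytes[9:13] = B5 DC AF 1C -> value 59502133 (4 byte(s))
  byte[13]=0xF5 cont=1 payload=0x75=117: acc |= 117<<0 -> acc=117 shift=7
  byte[14]=0xE1 cont=1 payload=0x61=97: acc |= 97<<7 -> acc=12533 shift=14
  byte[15]=0x31 cont=0 payload=0x31=49: acc |= 49<<14 -> acc=815349 shift=21 [end]
Varint 5: bytes[13:16] = F5 E1 31 -> value 815349 (3 byte(s))
  byte[16]=0x31 cont=0 payload=0x31=49: acc |= 49<<0 -> acc=49 shift=7 [end]
Varint 6: bytes[16:17] = 31 -> value 49 (1 byte(s))
  byte[17]=0xB8 cont=1 payload=0x38=56: acc |= 56<<0 -> acc=56 shift=7
  byte[18]=0xDE cont=1 payload=0x5E=94: acc |= 94<<7 -> acc=12088 shift=14
  byte[19]=0x06 cont=0 payload=0x06=6: acc |= 6<<14 -> acc=110392 shift=21 [end]
Varint 7: bytes[17:20] = B8 DE 06 -> value 110392 (3 byte(s))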